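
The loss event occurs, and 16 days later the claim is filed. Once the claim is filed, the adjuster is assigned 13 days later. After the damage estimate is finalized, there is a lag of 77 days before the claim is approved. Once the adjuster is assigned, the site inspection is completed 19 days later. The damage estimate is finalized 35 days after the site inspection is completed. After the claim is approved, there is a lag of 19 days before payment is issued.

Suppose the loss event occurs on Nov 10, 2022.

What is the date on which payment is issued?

May 8, 2023

The loss event occurs: Nov 10, 2022.
The claim is filed: Nov 10, 2022 + 16 days = Nov 26, 2022.
The adjuster is assigned: Nov 26, 2022 + 13 days = Dec 9, 2022.
The site inspection is completed: Dec 9, 2022 + 19 days = Dec 28, 2022.
The damage estimate is finalized: Dec 28, 2022 + 35 days = Feb 1, 2023.
The claim is approved: Feb 1, 2023 + 77 days = Apr 19, 2023.
Payment is issued: Apr 19, 2023 + 19 days = May 8, 2023.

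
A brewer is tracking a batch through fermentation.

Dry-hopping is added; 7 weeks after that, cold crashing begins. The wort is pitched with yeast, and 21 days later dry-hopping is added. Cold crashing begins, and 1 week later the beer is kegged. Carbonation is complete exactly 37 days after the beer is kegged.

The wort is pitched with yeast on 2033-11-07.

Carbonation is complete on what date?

The wort is pitched with yeast: Nov 7, 2033.
Dry-hopping is added: Nov 7, 2033 + 21 days = Nov 28, 2033.
Cold crashing begins: Nov 28, 2033 + 7 weeks = Jan 16, 2034.
The beer is kegged: Jan 16, 2034 + 1 week = Jan 23, 2034.
Carbonation is complete: Jan 23, 2034 + 37 days = Mar 1, 2034.

2034-03-01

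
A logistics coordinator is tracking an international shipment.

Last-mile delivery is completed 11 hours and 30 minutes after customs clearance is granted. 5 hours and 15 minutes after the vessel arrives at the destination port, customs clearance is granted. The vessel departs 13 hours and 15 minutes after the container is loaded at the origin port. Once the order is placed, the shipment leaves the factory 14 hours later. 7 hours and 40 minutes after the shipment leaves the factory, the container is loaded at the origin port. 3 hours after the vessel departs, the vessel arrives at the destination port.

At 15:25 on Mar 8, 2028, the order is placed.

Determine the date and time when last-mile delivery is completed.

22:05 on Mar 10, 2028

The order is placed: 15:25 Mar 8, 2028.
The shipment leaves the factory: 15:25 Mar 8, 2028 + 14h = 05:25 Mar 9, 2028.
The container is loaded at the origin port: 05:25 Mar 9, 2028 + 7h40m = 13:05 Mar 9, 2028.
The vessel departs: 13:05 Mar 9, 2028 + 13h15m = 02:20 Mar 10, 2028.
The vessel arrives at the destination port: 02:20 Mar 10, 2028 + 3h = 05:20 Mar 10, 2028.
Customs clearance is granted: 05:20 Mar 10, 2028 + 5h15m = 10:35 Mar 10, 2028.
Last-mile delivery is completed: 10:35 Mar 10, 2028 + 11h30m = 22:05 Mar 10, 2028.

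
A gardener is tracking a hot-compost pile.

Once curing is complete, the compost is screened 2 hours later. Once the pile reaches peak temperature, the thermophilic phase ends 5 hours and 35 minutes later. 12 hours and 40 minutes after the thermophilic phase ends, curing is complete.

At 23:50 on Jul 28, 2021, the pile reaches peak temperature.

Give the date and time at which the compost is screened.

The pile reaches peak temperature: 23:50 Jul 28, 2021.
The thermophilic phase ends: 23:50 Jul 28, 2021 + 5h35m = 05:25 Jul 29, 2021.
Curing is complete: 05:25 Jul 29, 2021 + 12h40m = 18:05 Jul 29, 2021.
The compost is screened: 18:05 Jul 29, 2021 + 2h = 20:05 Jul 29, 2021.

20:05 on Jul 29, 2021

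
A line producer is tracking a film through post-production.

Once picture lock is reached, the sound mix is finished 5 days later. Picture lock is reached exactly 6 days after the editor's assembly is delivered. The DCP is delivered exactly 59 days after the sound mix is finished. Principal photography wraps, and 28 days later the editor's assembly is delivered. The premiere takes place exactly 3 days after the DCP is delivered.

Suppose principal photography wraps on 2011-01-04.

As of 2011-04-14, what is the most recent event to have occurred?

Principal photography wraps: Jan 4, 2011.
The editor's assembly is delivered: Jan 4, 2011 + 28 days = Feb 1, 2011.
Picture lock is reached: Feb 1, 2011 + 6 days = Feb 7, 2011.
The sound mix is finished: Feb 7, 2011 + 5 days = Feb 12, 2011.
The DCP is delivered: Feb 12, 2011 + 59 days = Apr 12, 2011.
The premiere takes place: Apr 12, 2011 + 3 days = Apr 15, 2011.
Apr 14, 2011 falls between when the DCP is delivered (Apr 12, 2011) and when the premiere takes place (Apr 15, 2011).

The DCP is delivered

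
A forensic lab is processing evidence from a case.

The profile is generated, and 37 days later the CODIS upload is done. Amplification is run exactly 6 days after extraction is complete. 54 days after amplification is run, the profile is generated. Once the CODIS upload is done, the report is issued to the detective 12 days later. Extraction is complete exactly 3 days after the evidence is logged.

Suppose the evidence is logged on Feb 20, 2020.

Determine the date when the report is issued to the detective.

Jun 11, 2020

The evidence is logged: Feb 20, 2020.
Extraction is complete: Feb 20, 2020 + 3 days = Feb 23, 2020.
Amplification is run: Feb 23, 2020 + 6 days = Feb 29, 2020.
The profile is generated: Feb 29, 2020 + 54 days = Apr 23, 2020.
The CODIS upload is done: Apr 23, 2020 + 37 days = May 30, 2020.
The report is issued to the detective: May 30, 2020 + 12 days = Jun 11, 2020.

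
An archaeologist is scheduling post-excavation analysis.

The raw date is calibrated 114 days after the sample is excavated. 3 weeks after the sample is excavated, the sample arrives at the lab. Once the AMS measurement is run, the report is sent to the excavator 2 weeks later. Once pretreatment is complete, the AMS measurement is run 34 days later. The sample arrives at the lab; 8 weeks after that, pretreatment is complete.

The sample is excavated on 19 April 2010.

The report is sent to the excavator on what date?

The sample is excavated: Apr 19, 2010.
The sample arrives at the lab: Apr 19, 2010 + 3 weeks = May 10, 2010.
Pretreatment is complete: May 10, 2010 + 8 weeks = Jul 5, 2010.
The AMS measurement is run: Jul 5, 2010 + 34 days = Aug 8, 2010.
The report is sent to the excavator: Aug 8, 2010 + 2 weeks = Aug 22, 2010.

22 August 2010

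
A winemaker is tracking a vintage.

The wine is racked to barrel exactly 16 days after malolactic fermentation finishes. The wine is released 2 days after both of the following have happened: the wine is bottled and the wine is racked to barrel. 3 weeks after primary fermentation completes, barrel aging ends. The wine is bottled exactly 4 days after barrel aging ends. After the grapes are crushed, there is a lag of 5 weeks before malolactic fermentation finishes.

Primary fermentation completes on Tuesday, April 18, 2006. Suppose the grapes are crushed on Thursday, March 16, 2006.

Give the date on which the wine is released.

Monday, May 15, 2006

Primary fermentation completes: Apr 18, 2006.
Barrel aging ends: Apr 18, 2006 + 3 weeks = May 9, 2006.
The wine is bottled: May 9, 2006 + 4 days = May 13, 2006.
The grapes are crushed: Mar 16, 2006.
Malolactic fermentation finishes: Mar 16, 2006 + 5 weeks = Apr 20, 2006.
The wine is racked to barrel: Apr 20, 2006 + 16 days = May 6, 2006.
Both prerequisites met — the wine is bottled (May 13, 2006), the wine is racked to barrel (May 6, 2006); the later is May 13, 2006.
The wine is released: May 13, 2006 + 2 days = May 15, 2006.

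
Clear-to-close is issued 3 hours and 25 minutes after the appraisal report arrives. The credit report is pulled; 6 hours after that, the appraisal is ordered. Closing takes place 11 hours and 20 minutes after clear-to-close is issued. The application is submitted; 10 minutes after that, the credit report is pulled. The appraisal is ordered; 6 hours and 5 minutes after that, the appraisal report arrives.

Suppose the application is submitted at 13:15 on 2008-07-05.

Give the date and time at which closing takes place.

The application is submitted: 13:15 Jul 5, 2008.
The credit report is pulled: 13:15 Jul 5, 2008 + 10m = 13:25 Jul 5, 2008.
The appraisal is ordered: 13:25 Jul 5, 2008 + 6h = 19:25 Jul 5, 2008.
The appraisal report arrives: 19:25 Jul 5, 2008 + 6h05m = 01:30 Jul 6, 2008.
Clear-to-close is issued: 01:30 Jul 6, 2008 + 3h25m = 04:55 Jul 6, 2008.
Closing takes place: 04:55 Jul 6, 2008 + 11h20m = 16:15 Jul 6, 2008.

16:15 on 2008-07-06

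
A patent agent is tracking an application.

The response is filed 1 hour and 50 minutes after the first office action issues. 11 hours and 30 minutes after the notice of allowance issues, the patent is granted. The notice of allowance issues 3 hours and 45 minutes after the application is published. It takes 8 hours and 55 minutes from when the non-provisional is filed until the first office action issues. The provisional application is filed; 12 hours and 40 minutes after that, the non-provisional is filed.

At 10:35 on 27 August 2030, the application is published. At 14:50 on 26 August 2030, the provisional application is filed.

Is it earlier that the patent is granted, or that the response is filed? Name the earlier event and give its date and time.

The application is published: 10:35 Aug 27, 2030.
The notice of allowance issues: 10:35 Aug 27, 2030 + 3h45m = 14:20 Aug 27, 2030.
The patent is granted: 14:20 Aug 27, 2030 + 11h30m = 01:50 Aug 28, 2030.
The provisional application is filed: 14:50 Aug 26, 2030.
The non-provisional is filed: 14:50 Aug 26, 2030 + 12h40m = 03:30 Aug 27, 2030.
The first office action issues: 03:30 Aug 27, 2030 + 8h55m = 12:25 Aug 27, 2030.
The response is filed: 12:25 Aug 27, 2030 + 1h50m = 14:15 Aug 27, 2030.
Comparing: the patent is granted at 01:50 Aug 28, 2030 vs the response is filed at 14:15 Aug 27, 2030. Earlier: the response is filed.

The response is filed — 14:15 on 27 August 2030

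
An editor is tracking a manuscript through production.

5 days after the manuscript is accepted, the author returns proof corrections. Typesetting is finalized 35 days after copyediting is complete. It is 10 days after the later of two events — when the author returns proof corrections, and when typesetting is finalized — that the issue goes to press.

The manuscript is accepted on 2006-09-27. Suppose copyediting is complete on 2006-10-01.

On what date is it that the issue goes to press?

2006-11-15

The manuscript is accepted: Sep 27, 2006.
The author returns proof corrections: Sep 27, 2006 + 5 days = Oct 2, 2006.
Copyediting is complete: Oct 1, 2006.
Typesetting is finalized: Oct 1, 2006 + 35 days = Nov 5, 2006.
Both prerequisites met — the author returns proof corrections (Oct 2, 2006), typesetting is finalized (Nov 5, 2006); the later is Nov 5, 2006.
The issue goes to press: Nov 5, 2006 + 10 days = Nov 15, 2006.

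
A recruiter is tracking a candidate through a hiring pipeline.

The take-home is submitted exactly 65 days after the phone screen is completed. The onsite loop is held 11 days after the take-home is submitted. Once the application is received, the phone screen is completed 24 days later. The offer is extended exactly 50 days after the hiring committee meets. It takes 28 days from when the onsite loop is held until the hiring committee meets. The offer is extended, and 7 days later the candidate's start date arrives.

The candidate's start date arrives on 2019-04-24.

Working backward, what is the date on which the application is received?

2018-10-21

The candidate's start date arrives: Apr 24, 2019.
The offer is extended: Apr 24, 2019 − 7 days = Apr 17, 2019.
The hiring committee meets: Apr 17, 2019 − 50 days = Feb 26, 2019.
The onsite loop is held: Feb 26, 2019 − 28 days = Jan 29, 2019.
The take-home is submitted: Jan 29, 2019 − 11 days = Jan 18, 2019.
The phone screen is completed: Jan 18, 2019 − 65 days = Nov 14, 2018.
The application is received: Nov 14, 2018 − 24 days = Oct 21, 2018.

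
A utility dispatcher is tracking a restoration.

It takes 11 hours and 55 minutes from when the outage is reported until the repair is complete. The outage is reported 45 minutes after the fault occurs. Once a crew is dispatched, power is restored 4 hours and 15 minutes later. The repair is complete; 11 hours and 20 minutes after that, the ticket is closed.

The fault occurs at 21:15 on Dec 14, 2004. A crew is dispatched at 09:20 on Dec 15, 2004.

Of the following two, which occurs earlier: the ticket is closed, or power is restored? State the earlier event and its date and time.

The fault occurs: 21:15 Dec 14, 2004.
The outage is reported: 21:15 Dec 14, 2004 + 45m = 22:00 Dec 14, 2004.
The repair is complete: 22:00 Dec 14, 2004 + 11h55m = 09:55 Dec 15, 2004.
The ticket is closed: 09:55 Dec 15, 2004 + 11h20m = 21:15 Dec 15, 2004.
A crew is dispatched: 09:20 Dec 15, 2004.
Power is restored: 09:20 Dec 15, 2004 + 4h15m = 13:35 Dec 15, 2004.
Comparing: the ticket is closed at 21:15 Dec 15, 2004 vs power is restored at 13:35 Dec 15, 2004. Earlier: power is restored.

Power is restored — 13:35 on Dec 15, 2004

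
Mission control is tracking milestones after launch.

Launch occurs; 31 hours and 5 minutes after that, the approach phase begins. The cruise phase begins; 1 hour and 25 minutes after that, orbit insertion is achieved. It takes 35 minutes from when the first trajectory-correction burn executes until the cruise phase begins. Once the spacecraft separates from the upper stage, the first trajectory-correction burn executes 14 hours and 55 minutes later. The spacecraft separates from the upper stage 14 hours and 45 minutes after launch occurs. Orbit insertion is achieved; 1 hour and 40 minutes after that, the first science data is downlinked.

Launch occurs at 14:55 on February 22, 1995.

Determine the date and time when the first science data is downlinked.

00:15 on February 24, 1995

Launch occurs: 14:55 Feb 22, 1995.
The spacecraft separates from the upper stage: 14:55 Feb 22, 1995 + 14h45m = 05:40 Feb 23, 1995.
The first trajectory-correction burn executes: 05:40 Feb 23, 1995 + 14h55m = 20:35 Feb 23, 1995.
The cruise phase begins: 20:35 Feb 23, 1995 + 35m = 21:10 Feb 23, 1995.
Orbit insertion is achieved: 21:10 Feb 23, 1995 + 1h25m = 22:35 Feb 23, 1995.
The first science data is downlinked: 22:35 Feb 23, 1995 + 1h40m = 00:15 Feb 24, 1995.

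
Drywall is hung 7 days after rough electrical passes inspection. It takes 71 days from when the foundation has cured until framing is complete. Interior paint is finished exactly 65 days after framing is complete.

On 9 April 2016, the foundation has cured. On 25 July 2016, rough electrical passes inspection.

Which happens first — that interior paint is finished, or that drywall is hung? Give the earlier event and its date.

The foundation has cured: Apr 9, 2016.
Framing is complete: Apr 9, 2016 + 71 days = Jun 19, 2016.
Interior paint is finished: Jun 19, 2016 + 65 days = Aug 23, 2016.
Rough electrical passes inspection: Jul 25, 2016.
Drywall is hung: Jul 25, 2016 + 7 days = Aug 1, 2016.
Comparing: interior paint is finished on Aug 23, 2016 vs drywall is hung on Aug 1, 2016. Earlier: drywall is hung.

Drywall is hung — 1 August 2016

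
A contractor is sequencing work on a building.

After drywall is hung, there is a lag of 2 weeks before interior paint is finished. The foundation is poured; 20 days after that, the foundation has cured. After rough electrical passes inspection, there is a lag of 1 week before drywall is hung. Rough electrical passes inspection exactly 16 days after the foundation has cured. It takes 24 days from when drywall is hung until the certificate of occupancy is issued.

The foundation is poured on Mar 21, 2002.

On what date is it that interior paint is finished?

The foundation is poured: Mar 21, 2002.
The foundation has cured: Mar 21, 2002 + 20 days = Apr 10, 2002.
Rough electrical passes inspection: Apr 10, 2002 + 16 days = Apr 26, 2002.
Drywall is hung: Apr 26, 2002 + 1 week = May 3, 2002.
Interior paint is finished: May 3, 2002 + 2 weeks = May 17, 2002.

May 17, 2002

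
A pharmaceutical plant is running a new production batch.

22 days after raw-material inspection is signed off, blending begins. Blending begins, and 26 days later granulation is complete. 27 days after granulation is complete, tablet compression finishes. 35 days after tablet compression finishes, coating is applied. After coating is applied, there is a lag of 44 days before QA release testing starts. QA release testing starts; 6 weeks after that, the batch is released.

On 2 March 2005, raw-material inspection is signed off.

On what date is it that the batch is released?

Raw-material inspection is signed off: Mar 2, 2005.
Blending begins: Mar 2, 2005 + 22 days = Mar 24, 2005.
Granulation is complete: Mar 24, 2005 + 26 days = Apr 19, 2005.
Tablet compression finishes: Apr 19, 2005 + 27 days = May 16, 2005.
Coating is applied: May 16, 2005 + 35 days = Jun 20, 2005.
QA release testing starts: Jun 20, 2005 + 44 days = Aug 3, 2005.
The batch is released: Aug 3, 2005 + 6 weeks = Sep 14, 2005.

14 September 2005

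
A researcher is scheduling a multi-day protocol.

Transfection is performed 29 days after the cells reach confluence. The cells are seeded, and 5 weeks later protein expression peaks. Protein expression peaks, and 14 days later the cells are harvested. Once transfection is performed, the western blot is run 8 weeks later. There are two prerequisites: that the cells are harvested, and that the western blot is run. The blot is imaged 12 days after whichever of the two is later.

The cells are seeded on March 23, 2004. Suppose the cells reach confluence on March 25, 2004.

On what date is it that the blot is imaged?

The cells are seeded: Mar 23, 2004.
Protein expression peaks: Mar 23, 2004 + 5 weeks = Apr 27, 2004.
The cells are harvested: Apr 27, 2004 + 14 days = May 11, 2004.
The cells reach confluence: Mar 25, 2004.
Transfection is performed: Mar 25, 2004 + 29 days = Apr 23, 2004.
The western blot is run: Apr 23, 2004 + 8 weeks = Jun 18, 2004.
Both prerequisites met — the cells are harvested (May 11, 2004), the western blot is run (Jun 18, 2004); the later is Jun 18, 2004.
The blot is imaged: Jun 18, 2004 + 12 days = Jun 30, 2004.

June 30, 2004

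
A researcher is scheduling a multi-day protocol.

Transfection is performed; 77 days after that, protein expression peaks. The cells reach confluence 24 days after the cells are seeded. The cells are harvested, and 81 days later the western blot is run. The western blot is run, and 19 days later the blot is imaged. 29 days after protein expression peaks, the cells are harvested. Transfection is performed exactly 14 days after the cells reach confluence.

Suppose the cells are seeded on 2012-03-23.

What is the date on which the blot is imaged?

2012-11-22

The cells are seeded: Mar 23, 2012.
The cells reach confluence: Mar 23, 2012 + 24 days = Apr 16, 2012.
Transfection is performed: Apr 16, 2012 + 14 days = Apr 30, 2012.
Protein expression peaks: Apr 30, 2012 + 77 days = Jul 16, 2012.
The cells are harvested: Jul 16, 2012 + 29 days = Aug 14, 2012.
The western blot is run: Aug 14, 2012 + 81 days = Nov 3, 2012.
The blot is imaged: Nov 3, 2012 + 19 days = Nov 22, 2012.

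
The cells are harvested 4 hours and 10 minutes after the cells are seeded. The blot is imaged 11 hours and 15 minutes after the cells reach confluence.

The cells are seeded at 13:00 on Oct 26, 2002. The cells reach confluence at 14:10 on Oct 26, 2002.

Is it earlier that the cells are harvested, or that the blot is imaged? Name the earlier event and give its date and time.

The cells are harvested — 17:10 on Oct 26, 2002

The cells are seeded: 13:00 Oct 26, 2002.
The cells are harvested: 13:00 Oct 26, 2002 + 4h10m = 17:10 Oct 26, 2002.
The cells reach confluence: 14:10 Oct 26, 2002.
The blot is imaged: 14:10 Oct 26, 2002 + 11h15m = 01:25 Oct 27, 2002.
Comparing: the cells are harvested at 17:10 Oct 26, 2002 vs the blot is imaged at 01:25 Oct 27, 2002. Earlier: the cells are harvested.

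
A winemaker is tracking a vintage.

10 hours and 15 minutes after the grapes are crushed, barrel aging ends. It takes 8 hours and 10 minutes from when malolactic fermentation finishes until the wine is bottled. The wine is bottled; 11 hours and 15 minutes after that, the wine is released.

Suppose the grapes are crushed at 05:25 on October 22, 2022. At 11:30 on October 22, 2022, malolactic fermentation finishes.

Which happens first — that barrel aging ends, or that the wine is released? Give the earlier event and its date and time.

Barrel aging ends — 15:40 on October 22, 2022

The grapes are crushed: 05:25 Oct 22, 2022.
Barrel aging ends: 05:25 Oct 22, 2022 + 10h15m = 15:40 Oct 22, 2022.
Malolactic fermentation finishes: 11:30 Oct 22, 2022.
The wine is bottled: 11:30 Oct 22, 2022 + 8h10m = 19:40 Oct 22, 2022.
The wine is released: 19:40 Oct 22, 2022 + 11h15m = 06:55 Oct 23, 2022.
Comparing: barrel aging ends at 15:40 Oct 22, 2022 vs the wine is released at 06:55 Oct 23, 2022. Earlier: barrel aging ends.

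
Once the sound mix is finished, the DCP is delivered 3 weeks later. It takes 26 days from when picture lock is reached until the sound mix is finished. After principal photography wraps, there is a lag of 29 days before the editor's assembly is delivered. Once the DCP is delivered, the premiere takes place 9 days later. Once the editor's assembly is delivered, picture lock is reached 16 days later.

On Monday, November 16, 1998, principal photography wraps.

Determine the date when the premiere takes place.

Principal photography wraps: Nov 16, 1998.
The editor's assembly is delivered: Nov 16, 1998 + 29 days = Dec 15, 1998.
Picture lock is reached: Dec 15, 1998 + 16 days = Dec 31, 1998.
The sound mix is finished: Dec 31, 1998 + 26 days = Jan 26, 1999.
The DCP is delivered: Jan 26, 1999 + 3 weeks = Feb 16, 1999.
The premiere takes place: Feb 16, 1999 + 9 days = Feb 25, 1999.

Thursday, February 25, 1999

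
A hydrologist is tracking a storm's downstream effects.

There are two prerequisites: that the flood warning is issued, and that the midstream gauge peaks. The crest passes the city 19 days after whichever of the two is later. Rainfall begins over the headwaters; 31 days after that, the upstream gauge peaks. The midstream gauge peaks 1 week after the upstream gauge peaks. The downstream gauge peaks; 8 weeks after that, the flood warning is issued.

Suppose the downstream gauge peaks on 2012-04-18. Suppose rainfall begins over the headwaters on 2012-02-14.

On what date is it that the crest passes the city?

The downstream gauge peaks: Apr 18, 2012.
The flood warning is issued: Apr 18, 2012 + 8 weeks = Jun 13, 2012.
Rainfall begins over the headwaters: Feb 14, 2012.
The upstream gauge peaks: Feb 14, 2012 + 31 days = Mar 16, 2012.
The midstream gauge peaks: Mar 16, 2012 + 1 week = Mar 23, 2012.
Both prerequisites met — the flood warning is issued (Jun 13, 2012), the midstream gauge peaks (Mar 23, 2012); the later is Jun 13, 2012.
The crest passes the city: Jun 13, 2012 + 19 days = Jul 2, 2012.

2012-07-02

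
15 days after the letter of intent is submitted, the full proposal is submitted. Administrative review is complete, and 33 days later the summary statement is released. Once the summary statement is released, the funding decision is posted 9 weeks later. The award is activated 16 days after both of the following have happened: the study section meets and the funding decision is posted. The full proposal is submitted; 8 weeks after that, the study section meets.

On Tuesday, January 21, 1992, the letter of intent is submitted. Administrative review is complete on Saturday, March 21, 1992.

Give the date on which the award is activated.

Saturday, July 11, 1992

The letter of intent is submitted: Jan 21, 1992.
The full proposal is submitted: Jan 21, 1992 + 15 days = Feb 5, 1992.
The study section meets: Feb 5, 1992 + 8 weeks = Apr 1, 1992.
Administrative review is complete: Mar 21, 1992.
The summary statement is released: Mar 21, 1992 + 33 days = Apr 23, 1992.
The funding decision is posted: Apr 23, 1992 + 9 weeks = Jun 25, 1992.
Both prerequisites met — the study section meets (Apr 1, 1992), the funding decision is posted (Jun 25, 1992); the later is Jun 25, 1992.
The award is activated: Jun 25, 1992 + 16 days = Jul 11, 1992.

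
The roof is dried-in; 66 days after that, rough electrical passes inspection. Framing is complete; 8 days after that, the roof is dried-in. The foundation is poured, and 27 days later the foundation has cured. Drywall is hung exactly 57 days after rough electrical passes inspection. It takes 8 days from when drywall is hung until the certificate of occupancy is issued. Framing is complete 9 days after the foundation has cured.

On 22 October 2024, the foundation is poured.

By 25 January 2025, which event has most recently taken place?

The foundation is poured: Oct 22, 2024.
The foundation has cured: Oct 22, 2024 + 27 days = Nov 18, 2024.
Framing is complete: Nov 18, 2024 + 9 days = Nov 27, 2024.
The roof is dried-in: Nov 27, 2024 + 8 days = Dec 5, 2024.
Rough electrical passes inspection: Dec 5, 2024 + 66 days = Feb 9, 2025.
Drywall is hung: Feb 9, 2025 + 57 days = Apr 7, 2025.
The certificate of occupancy is issued: Apr 7, 2025 + 8 days = Apr 15, 2025.
Jan 25, 2025 falls between when the roof is dried-in (Dec 5, 2024) and when rough electrical passes inspection (Feb 9, 2025).

The roof is dried-in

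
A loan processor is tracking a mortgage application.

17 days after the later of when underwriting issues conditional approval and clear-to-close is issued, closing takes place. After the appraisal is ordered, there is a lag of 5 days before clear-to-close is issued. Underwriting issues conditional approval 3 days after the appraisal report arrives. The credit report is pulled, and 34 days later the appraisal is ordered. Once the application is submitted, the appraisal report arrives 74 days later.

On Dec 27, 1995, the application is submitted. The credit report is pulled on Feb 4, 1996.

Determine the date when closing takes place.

The application is submitted: Dec 27, 1995.
The appraisal report arrives: Dec 27, 1995 + 74 days = Mar 10, 1996.
Underwriting issues conditional approval: Mar 10, 1996 + 3 days = Mar 13, 1996.
The credit report is pulled: Feb 4, 1996.
The appraisal is ordered: Feb 4, 1996 + 34 days = Mar 9, 1996.
Clear-to-close is issued: Mar 9, 1996 + 5 days = Mar 14, 1996.
Both prerequisites met — underwriting issues conditional approval (Mar 13, 1996), clear-to-close is issued (Mar 14, 1996); the later is Mar 14, 1996.
Closing takes place: Mar 14, 1996 + 17 days = Mar 31, 1996.

Mar 31, 1996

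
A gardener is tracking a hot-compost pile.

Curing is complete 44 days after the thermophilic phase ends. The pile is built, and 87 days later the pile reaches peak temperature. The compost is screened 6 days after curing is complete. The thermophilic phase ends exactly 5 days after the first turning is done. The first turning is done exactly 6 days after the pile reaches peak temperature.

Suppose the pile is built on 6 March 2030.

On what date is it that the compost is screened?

1 August 2030

The pile is built: Mar 6, 2030.
The pile reaches peak temperature: Mar 6, 2030 + 87 days = Jun 1, 2030.
The first turning is done: Jun 1, 2030 + 6 days = Jun 7, 2030.
The thermophilic phase ends: Jun 7, 2030 + 5 days = Jun 12, 2030.
Curing is complete: Jun 12, 2030 + 44 days = Jul 26, 2030.
The compost is screened: Jul 26, 2030 + 6 days = Aug 1, 2030.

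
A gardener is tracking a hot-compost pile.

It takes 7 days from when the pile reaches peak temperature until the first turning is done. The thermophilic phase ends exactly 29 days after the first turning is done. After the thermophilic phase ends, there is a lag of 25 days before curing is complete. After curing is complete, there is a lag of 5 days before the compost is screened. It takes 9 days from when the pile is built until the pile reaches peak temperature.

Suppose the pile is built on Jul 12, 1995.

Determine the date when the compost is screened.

Sep 25, 1995

The pile is built: Jul 12, 1995.
The pile reaches peak temperature: Jul 12, 1995 + 9 days = Jul 21, 1995.
The first turning is done: Jul 21, 1995 + 7 days = Jul 28, 1995.
The thermophilic phase ends: Jul 28, 1995 + 29 days = Aug 26, 1995.
Curing is complete: Aug 26, 1995 + 25 days = Sep 20, 1995.
The compost is screened: Sep 20, 1995 + 5 days = Sep 25, 1995.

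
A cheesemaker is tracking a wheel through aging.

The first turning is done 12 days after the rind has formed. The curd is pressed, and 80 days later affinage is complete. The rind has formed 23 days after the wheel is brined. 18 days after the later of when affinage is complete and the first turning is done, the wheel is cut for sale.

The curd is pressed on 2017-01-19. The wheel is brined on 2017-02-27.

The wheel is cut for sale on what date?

2017-04-27

The curd is pressed: Jan 19, 2017.
Affinage is complete: Jan 19, 2017 + 80 days = Apr 9, 2017.
The wheel is brined: Feb 27, 2017.
The rind has formed: Feb 27, 2017 + 23 days = Mar 22, 2017.
The first turning is done: Mar 22, 2017 + 12 days = Apr 3, 2017.
Both prerequisites met — affinage is complete (Apr 9, 2017), the first turning is done (Apr 3, 2017); the later is Apr 9, 2017.
The wheel is cut for sale: Apr 9, 2017 + 18 days = Apr 27, 2017.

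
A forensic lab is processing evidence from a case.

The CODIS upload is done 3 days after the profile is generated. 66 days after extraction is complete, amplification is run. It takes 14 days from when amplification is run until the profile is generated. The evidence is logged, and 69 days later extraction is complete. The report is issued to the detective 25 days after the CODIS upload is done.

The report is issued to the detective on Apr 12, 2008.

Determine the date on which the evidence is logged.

The report is issued to the detective: Apr 12, 2008.
The CODIS upload is done: Apr 12, 2008 − 25 days = Mar 18, 2008.
The profile is generated: Mar 18, 2008 − 3 days = Mar 15, 2008.
Amplification is run: Mar 15, 2008 − 14 days = Mar 1, 2008.
Extraction is complete: Mar 1, 2008 − 66 days = Dec 26, 2007.
The evidence is logged: Dec 26, 2007 − 69 days = Oct 18, 2007.

Oct 18, 2007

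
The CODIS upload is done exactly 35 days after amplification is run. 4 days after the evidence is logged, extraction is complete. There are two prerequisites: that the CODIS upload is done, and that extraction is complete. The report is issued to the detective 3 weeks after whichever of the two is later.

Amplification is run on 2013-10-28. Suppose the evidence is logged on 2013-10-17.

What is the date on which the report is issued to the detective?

Amplification is run: Oct 28, 2013.
The CODIS upload is done: Oct 28, 2013 + 35 days = Dec 2, 2013.
The evidence is logged: Oct 17, 2013.
Extraction is complete: Oct 17, 2013 + 4 days = Oct 21, 2013.
Both prerequisites met — the CODIS upload is done (Dec 2, 2013), extraction is complete (Oct 21, 2013); the later is Dec 2, 2013.
The report is issued to the detective: Dec 2, 2013 + 3 weeks = Dec 23, 2013.

2013-12-23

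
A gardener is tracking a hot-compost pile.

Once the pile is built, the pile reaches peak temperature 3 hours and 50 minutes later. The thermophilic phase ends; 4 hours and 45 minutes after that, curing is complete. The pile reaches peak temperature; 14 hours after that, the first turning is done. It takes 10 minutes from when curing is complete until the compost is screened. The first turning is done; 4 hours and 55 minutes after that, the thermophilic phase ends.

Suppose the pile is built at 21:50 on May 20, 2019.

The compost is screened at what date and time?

01:30 on May 22, 2019

The pile is built: 21:50 May 20, 2019.
The pile reaches peak temperature: 21:50 May 20, 2019 + 3h50m = 01:40 May 21, 2019.
The first turning is done: 01:40 May 21, 2019 + 14h = 15:40 May 21, 2019.
The thermophilic phase ends: 15:40 May 21, 2019 + 4h55m = 20:35 May 21, 2019.
Curing is complete: 20:35 May 21, 2019 + 4h45m = 01:20 May 22, 2019.
The compost is screened: 01:20 May 22, 2019 + 10m = 01:30 May 22, 2019.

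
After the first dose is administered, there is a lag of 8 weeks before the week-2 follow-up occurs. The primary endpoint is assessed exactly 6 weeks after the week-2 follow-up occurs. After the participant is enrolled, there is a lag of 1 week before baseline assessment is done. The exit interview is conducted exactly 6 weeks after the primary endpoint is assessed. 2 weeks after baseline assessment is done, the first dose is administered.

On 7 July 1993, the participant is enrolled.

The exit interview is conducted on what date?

15 December 1993

The participant is enrolled: Jul 7, 1993.
Baseline assessment is done: Jul 7, 1993 + 1 week = Jul 14, 1993.
The first dose is administered: Jul 14, 1993 + 2 weeks = Jul 28, 1993.
The week-2 follow-up occurs: Jul 28, 1993 + 8 weeks = Sep 22, 1993.
The primary endpoint is assessed: Sep 22, 1993 + 6 weeks = Nov 3, 1993.
The exit interview is conducted: Nov 3, 1993 + 6 weeks = Dec 15, 1993.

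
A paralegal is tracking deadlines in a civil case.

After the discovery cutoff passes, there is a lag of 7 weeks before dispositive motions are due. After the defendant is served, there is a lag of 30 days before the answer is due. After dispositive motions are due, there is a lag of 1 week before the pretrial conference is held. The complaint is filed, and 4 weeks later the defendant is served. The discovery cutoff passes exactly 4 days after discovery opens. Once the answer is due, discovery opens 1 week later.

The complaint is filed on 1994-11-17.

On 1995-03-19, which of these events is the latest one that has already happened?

The complaint is filed: Nov 17, 1994.
The defendant is served: Nov 17, 1994 + 4 weeks = Dec 15, 1994.
The answer is due: Dec 15, 1994 + 30 days = Jan 14, 1995.
Discovery opens: Jan 14, 1995 + 1 week = Jan 21, 1995.
The discovery cutoff passes: Jan 21, 1995 + 4 days = Jan 25, 1995.
Dispositive motions are due: Jan 25, 1995 + 7 weeks = Mar 15, 1995.
The pretrial conference is held: Mar 15, 1995 + 1 week = Mar 22, 1995.
Mar 19, 1995 falls between when dispositive motions are due (Mar 15, 1995) and when the pretrial conference is held (Mar 22, 1995).

Dispositive motions are due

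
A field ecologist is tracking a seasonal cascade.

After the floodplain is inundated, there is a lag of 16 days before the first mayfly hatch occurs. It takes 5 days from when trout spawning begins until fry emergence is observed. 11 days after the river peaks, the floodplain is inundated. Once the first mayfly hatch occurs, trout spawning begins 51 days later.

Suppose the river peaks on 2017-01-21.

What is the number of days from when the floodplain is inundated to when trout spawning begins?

Causal path: the floodplain is inundated → the first mayfly hatch occurs → trout spawning begins.
Total delay along the path: 16 + 51 = 67 days.

67 days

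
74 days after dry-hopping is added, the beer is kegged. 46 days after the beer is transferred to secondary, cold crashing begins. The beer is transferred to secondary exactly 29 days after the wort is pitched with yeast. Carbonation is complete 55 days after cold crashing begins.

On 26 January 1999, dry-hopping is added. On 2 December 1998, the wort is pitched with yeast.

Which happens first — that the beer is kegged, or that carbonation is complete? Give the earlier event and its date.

The beer is kegged — 10 April 1999

Dry-hopping is added: Jan 26, 1999.
The beer is kegged: Jan 26, 1999 + 74 days = Apr 10, 1999.
The wort is pitched with yeast: Dec 2, 1998.
The beer is transferred to secondary: Dec 2, 1998 + 29 days = Dec 31, 1998.
Cold crashing begins: Dec 31, 1998 + 46 days = Feb 15, 1999.
Carbonation is complete: Feb 15, 1999 + 55 days = Apr 11, 1999.
Comparing: the beer is kegged on Apr 10, 1999 vs carbonation is complete on Apr 11, 1999. Earlier: the beer is kegged.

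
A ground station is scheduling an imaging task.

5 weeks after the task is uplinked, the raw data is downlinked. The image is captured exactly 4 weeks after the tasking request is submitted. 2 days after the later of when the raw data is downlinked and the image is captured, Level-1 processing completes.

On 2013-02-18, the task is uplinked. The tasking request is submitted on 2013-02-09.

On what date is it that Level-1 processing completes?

2013-03-27

The task is uplinked: Feb 18, 2013.
The raw data is downlinked: Feb 18, 2013 + 5 weeks = Mar 25, 2013.
The tasking request is submitted: Feb 9, 2013.
The image is captured: Feb 9, 2013 + 4 weeks = Mar 9, 2013.
Both prerequisites met — the raw data is downlinked (Mar 25, 2013), the image is captured (Mar 9, 2013); the later is Mar 25, 2013.
Level-1 processing completes: Mar 25, 2013 + 2 days = Mar 27, 2013.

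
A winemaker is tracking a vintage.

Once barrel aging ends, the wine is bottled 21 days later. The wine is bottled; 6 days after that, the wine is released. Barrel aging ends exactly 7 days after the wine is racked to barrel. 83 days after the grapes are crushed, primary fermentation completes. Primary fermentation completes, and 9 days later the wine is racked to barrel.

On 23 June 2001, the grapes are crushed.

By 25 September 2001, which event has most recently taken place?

The grapes are crushed: Jun 23, 2001.
Primary fermentation completes: Jun 23, 2001 + 83 days = Sep 14, 2001.
The wine is racked to barrel: Sep 14, 2001 + 9 days = Sep 23, 2001.
Barrel aging ends: Sep 23, 2001 + 7 days = Sep 30, 2001.
The wine is bottled: Sep 30, 2001 + 21 days = Oct 21, 2001.
The wine is released: Oct 21, 2001 + 6 days = Oct 27, 2001.
Sep 25, 2001 falls between when the wine is racked to barrel (Sep 23, 2001) and when barrel aging ends (Sep 30, 2001).

The wine is racked to barrel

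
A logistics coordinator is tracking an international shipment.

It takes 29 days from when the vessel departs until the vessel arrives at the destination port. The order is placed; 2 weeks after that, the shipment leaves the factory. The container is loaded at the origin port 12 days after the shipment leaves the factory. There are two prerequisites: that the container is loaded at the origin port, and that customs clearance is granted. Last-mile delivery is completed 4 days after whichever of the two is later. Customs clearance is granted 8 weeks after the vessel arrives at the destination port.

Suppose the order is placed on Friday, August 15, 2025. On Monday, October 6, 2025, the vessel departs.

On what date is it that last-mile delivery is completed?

Saturday, January 3, 2026

The order is placed: Aug 15, 2025.
The shipment leaves the factory: Aug 15, 2025 + 2 weeks = Aug 29, 2025.
The container is loaded at the origin port: Aug 29, 2025 + 12 days = Sep 10, 2025.
The vessel departs: Oct 6, 2025.
The vessel arrives at the destination port: Oct 6, 2025 + 29 days = Nov 4, 2025.
Customs clearance is granted: Nov 4, 2025 + 8 weeks = Dec 30, 2025.
Both prerequisites met — the container is loaded at the origin port (Sep 10, 2025), customs clearance is granted (Dec 30, 2025); the later is Dec 30, 2025.
Last-mile delivery is completed: Dec 30, 2025 + 4 days = Jan 3, 2026.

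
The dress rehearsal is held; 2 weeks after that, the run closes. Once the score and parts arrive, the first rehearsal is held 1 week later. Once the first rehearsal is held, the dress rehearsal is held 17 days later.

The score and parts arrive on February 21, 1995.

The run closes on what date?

The score and parts arrive: Feb 21, 1995.
The first rehearsal is held: Feb 21, 1995 + 1 week = Feb 28, 1995.
The dress rehearsal is held: Feb 28, 1995 + 17 days = Mar 17, 1995.
The run closes: Mar 17, 1995 + 2 weeks = Mar 31, 1995.

March 31, 1995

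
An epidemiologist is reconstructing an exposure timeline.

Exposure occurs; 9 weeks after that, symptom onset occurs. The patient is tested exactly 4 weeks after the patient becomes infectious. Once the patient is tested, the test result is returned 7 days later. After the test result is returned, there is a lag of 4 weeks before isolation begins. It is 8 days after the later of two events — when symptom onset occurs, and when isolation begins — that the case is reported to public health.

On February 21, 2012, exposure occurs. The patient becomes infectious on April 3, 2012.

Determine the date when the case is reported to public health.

Exposure occurs: Feb 21, 2012.
Symptom onset occurs: Feb 21, 2012 + 9 weeks = Apr 24, 2012.
The patient becomes infectious: Apr 3, 2012.
The patient is tested: Apr 3, 2012 + 4 weeks = May 1, 2012.
The test result is returned: May 1, 2012 + 7 days = May 8, 2012.
Isolation begins: May 8, 2012 + 4 weeks = Jun 5, 2012.
Both prerequisites met — symptom onset occurs (Apr 24, 2012), isolation begins (Jun 5, 2012); the later is Jun 5, 2012.
The case is reported to public health: Jun 5, 2012 + 8 days = Jun 13, 2012.

June 13, 2012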